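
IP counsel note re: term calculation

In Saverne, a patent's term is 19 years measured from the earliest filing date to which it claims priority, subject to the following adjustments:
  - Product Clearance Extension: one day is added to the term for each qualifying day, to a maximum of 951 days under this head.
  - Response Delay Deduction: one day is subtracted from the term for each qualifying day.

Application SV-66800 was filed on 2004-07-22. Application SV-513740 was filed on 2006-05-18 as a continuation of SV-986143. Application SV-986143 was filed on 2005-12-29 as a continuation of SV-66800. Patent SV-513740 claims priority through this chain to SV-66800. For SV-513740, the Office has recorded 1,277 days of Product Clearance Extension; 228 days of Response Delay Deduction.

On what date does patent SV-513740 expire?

Earliest priority filing: 22 July 2004.
Base term: 22 July 2004 + 19 years → 22 July 2023.
Product Clearance Extension: 1277 days claimed exceeds the 951-day cap, so +951 days → 27 February 2026.
Response Delay Deduction: −228 days → 14 July 2025.

July 14, 2025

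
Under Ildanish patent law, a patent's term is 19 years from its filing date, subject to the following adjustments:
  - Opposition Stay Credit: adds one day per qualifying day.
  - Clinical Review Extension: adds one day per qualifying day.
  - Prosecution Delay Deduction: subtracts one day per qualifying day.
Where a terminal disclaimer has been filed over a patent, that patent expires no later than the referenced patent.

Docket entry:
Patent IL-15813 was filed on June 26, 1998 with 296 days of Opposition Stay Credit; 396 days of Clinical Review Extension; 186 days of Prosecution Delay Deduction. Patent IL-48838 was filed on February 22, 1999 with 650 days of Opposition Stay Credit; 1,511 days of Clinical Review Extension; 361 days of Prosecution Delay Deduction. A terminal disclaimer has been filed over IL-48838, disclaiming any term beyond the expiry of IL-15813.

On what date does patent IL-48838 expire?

Natural term of IL-48838:
  Base: filing + 19 years → 22 February 2018.
  Opposition Stay Credit: +650 days → 4 December 2019.
  Clinical Review Extension: +1511 days → 23 January 2024.
  Prosecution Delay Deduction: −361 days → 27 January 2023.
Expiry of referenced patent IL-15813:
  Base: filing + 19 years → 26 June 2017.
  Opposition Stay Credit: +296 days → 18 April 2018.
  Clinical Review Extension: +396 days → 19 May 2019.
  Prosecution Delay Deduction: −186 days → 14 November 2018.
Terminal disclaimer: IL-48838 expires on the earlier of 27 January 2023 and 14 November 2018.

2018-11-14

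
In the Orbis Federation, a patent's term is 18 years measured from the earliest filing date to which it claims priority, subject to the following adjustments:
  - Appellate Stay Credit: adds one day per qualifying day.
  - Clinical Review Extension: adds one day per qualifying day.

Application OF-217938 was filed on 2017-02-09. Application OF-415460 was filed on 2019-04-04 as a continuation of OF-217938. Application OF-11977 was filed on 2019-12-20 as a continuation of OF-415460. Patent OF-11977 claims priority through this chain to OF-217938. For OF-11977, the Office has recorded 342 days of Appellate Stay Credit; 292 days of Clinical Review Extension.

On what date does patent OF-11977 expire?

Earliest priority filing: 9 February 2017.
Base term: 9 February 2017 + 18 years → 9 February 2035.
Appellate Stay Credit: +342 days → 17 January 2036.
Clinical Review Extension: +292 days → 4 November 2036.

2036-11-04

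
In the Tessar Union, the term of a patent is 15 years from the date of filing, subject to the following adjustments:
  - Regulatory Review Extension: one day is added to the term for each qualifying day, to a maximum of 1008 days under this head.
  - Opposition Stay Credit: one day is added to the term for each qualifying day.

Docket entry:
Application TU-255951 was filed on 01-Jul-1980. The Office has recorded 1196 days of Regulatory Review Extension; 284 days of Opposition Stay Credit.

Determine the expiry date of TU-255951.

Base term: filing date + 15 years → 1 July 1995.
Regulatory Review Extension: 1196 days claimed exceeds the 1008-day cap, so +1008 days → 4 April 1998.
Opposition Stay Credit: +284 days → 13 January 1999.

January 13, 1999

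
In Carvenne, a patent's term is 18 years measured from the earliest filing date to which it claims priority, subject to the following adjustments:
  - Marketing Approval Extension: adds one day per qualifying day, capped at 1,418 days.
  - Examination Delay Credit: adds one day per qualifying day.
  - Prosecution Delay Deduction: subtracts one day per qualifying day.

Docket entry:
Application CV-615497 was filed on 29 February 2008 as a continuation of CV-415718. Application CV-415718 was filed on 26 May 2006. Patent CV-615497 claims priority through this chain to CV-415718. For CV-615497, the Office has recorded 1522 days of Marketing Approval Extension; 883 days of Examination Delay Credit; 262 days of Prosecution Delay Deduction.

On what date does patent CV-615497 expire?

December 25, 2029

Earliest priority filing: 26 May 2006.
Base term: 26 May 2006 + 18 years → 26 May 2024.
Marketing Approval Extension: 1522 days claimed exceeds the 1418-day cap, so +1418 days → 13 April 2028.
Examination Delay Credit: +883 days → 13 September 2030.
Prosecution Delay Deduction: −262 days → 25 December 2029.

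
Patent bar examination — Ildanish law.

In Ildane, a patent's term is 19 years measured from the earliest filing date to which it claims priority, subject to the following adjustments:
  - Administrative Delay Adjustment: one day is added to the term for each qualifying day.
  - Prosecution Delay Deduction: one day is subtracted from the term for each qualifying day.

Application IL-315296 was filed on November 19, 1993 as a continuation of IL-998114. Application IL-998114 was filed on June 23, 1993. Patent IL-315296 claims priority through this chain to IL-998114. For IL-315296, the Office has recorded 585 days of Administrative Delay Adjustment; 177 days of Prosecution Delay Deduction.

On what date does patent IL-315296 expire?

August 5, 2013

Earliest priority filing: 23 June 1993.
Base term: 23 June 1993 + 19 years → 23 June 2012.
Administrative Delay Adjustment: +585 days → 29 January 2014.
Prosecution Delay Deduction: −177 days → 5 August 2013.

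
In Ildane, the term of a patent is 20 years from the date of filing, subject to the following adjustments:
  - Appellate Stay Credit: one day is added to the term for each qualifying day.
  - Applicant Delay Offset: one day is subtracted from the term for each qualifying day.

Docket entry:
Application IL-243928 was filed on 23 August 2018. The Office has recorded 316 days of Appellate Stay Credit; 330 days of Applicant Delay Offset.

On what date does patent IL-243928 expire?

Base term: filing date + 20 years → 23 August 2038.
Appellate Stay Credit: +316 days → 5 July 2039.
Applicant Delay Offset: −330 days → 9 August 2038.

2038-08-09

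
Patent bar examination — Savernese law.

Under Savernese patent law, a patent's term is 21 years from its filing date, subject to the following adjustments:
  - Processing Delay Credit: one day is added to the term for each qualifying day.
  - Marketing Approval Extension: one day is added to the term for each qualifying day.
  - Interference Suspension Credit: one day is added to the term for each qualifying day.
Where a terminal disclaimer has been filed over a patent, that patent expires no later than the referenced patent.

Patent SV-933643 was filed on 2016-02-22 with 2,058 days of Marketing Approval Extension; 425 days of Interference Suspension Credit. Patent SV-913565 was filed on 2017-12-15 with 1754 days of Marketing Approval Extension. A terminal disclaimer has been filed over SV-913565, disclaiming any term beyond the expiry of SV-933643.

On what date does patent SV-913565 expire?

Natural term of SV-913565:
  Base: filing + 21 years → 15 December 2038.
  Marketing Approval Extension: +1754 days → 4 October 2043.
Expiry of referenced patent SV-933643:
  Base: filing + 21 years → 22 February 2037.
  Marketing Approval Extension: +2058 days → 12 October 2042.
  Interference Suspension Credit: +425 days → 11 December 2043.
Terminal disclaimer: SV-913565 expires on the earlier of 4 October 2043 and 11 December 2043.

October 4, 2043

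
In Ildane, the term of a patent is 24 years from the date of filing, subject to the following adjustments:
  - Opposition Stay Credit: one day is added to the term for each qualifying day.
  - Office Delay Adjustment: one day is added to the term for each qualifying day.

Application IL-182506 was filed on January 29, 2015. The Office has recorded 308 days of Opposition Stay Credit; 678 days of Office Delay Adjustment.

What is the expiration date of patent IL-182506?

2041-10-11

Base term: filing date + 24 years → 29 January 2039.
Opposition Stay Credit: +308 days → 3 December 2039.
Office Delay Adjustment: +678 days → 11 October 2041.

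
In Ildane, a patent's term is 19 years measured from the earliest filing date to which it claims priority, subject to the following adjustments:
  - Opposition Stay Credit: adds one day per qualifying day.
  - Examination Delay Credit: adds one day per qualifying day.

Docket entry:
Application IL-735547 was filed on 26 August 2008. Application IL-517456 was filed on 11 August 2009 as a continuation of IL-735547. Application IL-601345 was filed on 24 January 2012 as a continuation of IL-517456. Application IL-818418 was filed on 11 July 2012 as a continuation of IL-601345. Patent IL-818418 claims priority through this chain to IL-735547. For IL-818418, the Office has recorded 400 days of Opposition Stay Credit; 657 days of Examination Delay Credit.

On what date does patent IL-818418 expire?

2030-07-18

Earliest priority filing: 26 August 2008.
Base term: 26 August 2008 + 19 years → 26 August 2027.
Opposition Stay Credit: +400 days → 29 September 2028.
Examination Delay Credit: +657 days → 18 July 2030.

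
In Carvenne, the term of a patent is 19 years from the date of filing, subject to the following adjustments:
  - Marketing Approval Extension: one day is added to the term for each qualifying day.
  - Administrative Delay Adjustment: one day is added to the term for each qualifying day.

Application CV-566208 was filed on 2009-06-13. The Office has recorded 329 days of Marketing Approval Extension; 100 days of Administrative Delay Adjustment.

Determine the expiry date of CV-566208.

2029-08-16

Base term: filing date + 19 years → 13 June 2028.
Marketing Approval Extension: +329 days → 8 May 2029.
Administrative Delay Adjustment: +100 days → 16 August 2029.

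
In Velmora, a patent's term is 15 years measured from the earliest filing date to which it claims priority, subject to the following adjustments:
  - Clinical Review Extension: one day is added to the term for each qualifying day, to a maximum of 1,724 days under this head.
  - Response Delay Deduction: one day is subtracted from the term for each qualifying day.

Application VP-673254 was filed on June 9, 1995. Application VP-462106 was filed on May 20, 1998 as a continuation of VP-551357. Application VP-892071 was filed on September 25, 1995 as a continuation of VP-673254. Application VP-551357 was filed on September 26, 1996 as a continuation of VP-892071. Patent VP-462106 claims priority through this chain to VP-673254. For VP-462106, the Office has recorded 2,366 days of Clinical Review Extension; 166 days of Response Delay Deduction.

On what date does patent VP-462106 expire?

Earliest priority filing: 9 June 1995.
Base term: 9 June 1995 + 15 years → 9 June 2010.
Clinical Review Extension: 2366 days claimed exceeds the 1724-day cap, so +1724 days → 27 February 2015.
Response Delay Deduction: −166 days → 14 September 2014.

2014-09-14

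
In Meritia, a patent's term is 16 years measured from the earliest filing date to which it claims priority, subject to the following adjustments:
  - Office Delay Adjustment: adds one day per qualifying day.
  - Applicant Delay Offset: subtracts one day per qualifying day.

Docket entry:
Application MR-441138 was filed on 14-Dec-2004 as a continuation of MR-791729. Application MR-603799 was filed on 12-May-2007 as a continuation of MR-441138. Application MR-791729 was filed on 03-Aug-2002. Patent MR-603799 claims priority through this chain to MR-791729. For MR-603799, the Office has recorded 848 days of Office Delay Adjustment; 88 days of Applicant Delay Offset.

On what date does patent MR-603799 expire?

Earliest priority filing: 3 August 2002.
Base term: 3 August 2002 + 16 years → 3 August 2018.
Office Delay Adjustment: +848 days → 28 November 2020.
Applicant Delay Offset: −88 days → 1 September 2020.

2020-09-01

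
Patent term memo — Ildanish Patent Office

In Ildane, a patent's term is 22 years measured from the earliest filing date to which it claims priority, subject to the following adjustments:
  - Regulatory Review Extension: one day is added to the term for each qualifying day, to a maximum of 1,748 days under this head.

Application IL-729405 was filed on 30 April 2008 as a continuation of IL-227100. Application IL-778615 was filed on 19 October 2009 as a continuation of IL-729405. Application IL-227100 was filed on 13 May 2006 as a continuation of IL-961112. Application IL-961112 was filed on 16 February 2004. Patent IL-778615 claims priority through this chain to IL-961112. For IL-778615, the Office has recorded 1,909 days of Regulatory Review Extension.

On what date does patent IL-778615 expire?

Earliest priority filing: 16 February 2004.
Base term: 16 February 2004 + 22 years → 16 February 2026.
Regulatory Review Extension: 1909 days claimed exceeds the 1748-day cap, so +1748 days → 30 November 2030.

November 30, 2030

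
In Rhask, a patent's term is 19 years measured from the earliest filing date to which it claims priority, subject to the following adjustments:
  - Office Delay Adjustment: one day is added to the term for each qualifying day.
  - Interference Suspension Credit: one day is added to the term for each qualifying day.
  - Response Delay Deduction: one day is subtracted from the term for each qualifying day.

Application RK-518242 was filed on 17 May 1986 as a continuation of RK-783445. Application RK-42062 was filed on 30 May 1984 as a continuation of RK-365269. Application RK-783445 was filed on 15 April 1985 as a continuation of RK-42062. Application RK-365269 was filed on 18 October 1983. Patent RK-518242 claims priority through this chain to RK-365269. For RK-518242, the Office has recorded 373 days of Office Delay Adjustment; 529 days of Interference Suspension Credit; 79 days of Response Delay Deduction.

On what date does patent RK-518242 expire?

2005-01-18

Earliest priority filing: 18 October 1983.
Base term: 18 October 1983 + 19 years → 18 October 2002.
Office Delay Adjustment: +373 days → 26 October 2003.
Interference Suspension Credit: +529 days → 7 April 2005.
Response Delay Deduction: −79 days → 18 January 2005.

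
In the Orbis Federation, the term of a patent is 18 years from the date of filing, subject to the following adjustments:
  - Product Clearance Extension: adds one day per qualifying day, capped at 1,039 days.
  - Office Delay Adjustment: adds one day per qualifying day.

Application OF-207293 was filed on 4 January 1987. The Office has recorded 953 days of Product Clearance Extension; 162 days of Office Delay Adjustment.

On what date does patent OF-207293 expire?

2008-01-24

Base term: filing date + 18 years → 4 January 2005.
Product Clearance Extension: 953 days (within the 1039-day cap) → +953 days → 15 August 2007.
Office Delay Adjustment: +162 days → 24 January 2008.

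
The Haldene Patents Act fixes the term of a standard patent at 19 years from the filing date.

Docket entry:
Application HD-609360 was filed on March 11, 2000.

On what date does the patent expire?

2019-03-11

Filing date + 19 years → 11 March 2019.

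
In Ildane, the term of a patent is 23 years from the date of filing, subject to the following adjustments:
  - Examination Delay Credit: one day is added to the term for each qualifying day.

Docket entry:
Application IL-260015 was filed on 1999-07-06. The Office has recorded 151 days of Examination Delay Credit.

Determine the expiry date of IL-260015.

Base term: filing date + 23 years → 6 July 2022.
Examination Delay Credit: +151 days → 4 December 2022.

December 4, 2022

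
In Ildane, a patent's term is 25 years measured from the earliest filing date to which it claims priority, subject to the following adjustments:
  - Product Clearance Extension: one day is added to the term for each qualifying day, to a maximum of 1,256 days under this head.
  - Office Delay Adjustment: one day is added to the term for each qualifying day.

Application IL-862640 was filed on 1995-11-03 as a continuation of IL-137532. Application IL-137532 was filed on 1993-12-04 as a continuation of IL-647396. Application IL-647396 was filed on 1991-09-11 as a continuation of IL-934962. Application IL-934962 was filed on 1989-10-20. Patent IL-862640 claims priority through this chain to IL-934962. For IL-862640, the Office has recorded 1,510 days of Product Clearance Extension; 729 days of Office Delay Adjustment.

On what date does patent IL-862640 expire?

Earliest priority filing: 20 October 1989.
Base term: 20 October 1989 + 25 years → 20 October 2014.
Product Clearance Extension: 1510 days claimed exceeds the 1256-day cap, so +1256 days → 29 March 2018.
Office Delay Adjustment: +729 days → 27 March 2020.

March 27, 2020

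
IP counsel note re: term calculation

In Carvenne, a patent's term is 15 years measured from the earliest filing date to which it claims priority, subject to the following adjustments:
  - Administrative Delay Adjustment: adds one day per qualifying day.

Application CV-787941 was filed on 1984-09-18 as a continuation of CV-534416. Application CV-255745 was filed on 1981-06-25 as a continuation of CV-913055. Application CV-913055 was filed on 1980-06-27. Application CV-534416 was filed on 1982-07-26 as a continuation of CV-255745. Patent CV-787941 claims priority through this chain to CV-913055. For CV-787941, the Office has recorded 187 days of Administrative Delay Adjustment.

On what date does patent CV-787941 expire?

Earliest priority filing: 27 June 1980.
Base term: 27 June 1980 + 15 years → 27 June 1995.
Administrative Delay Adjustment: +187 days → 31 December 1995.

1995-12-31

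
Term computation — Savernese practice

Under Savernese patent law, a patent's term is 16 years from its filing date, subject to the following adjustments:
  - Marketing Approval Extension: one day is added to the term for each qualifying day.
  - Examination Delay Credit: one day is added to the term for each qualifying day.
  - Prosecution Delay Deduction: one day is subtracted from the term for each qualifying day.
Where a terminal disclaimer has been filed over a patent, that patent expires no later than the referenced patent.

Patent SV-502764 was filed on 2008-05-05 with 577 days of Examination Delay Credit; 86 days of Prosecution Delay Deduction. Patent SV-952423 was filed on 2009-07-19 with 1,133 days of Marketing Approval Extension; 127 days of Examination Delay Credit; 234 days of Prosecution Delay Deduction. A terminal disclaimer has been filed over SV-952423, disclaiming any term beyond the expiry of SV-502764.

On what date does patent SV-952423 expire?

September 8, 2025

Natural term of SV-952423:
  Base: filing + 16 years → 19 July 2025.
  Marketing Approval Extension: +1133 days → 25 August 2028.
  Examination Delay Credit: +127 days → 30 December 2028.
  Prosecution Delay Deduction: −234 days → 10 May 2028.
Expiry of referenced patent SV-502764:
  Base: filing + 16 years → 5 May 2024.
  Examination Delay Credit: +577 days → 3 December 2025.
  Prosecution Delay Deduction: −86 days → 8 September 2025.
Terminal disclaimer: SV-952423 expires on the earlier of 10 May 2028 and 8 September 2025.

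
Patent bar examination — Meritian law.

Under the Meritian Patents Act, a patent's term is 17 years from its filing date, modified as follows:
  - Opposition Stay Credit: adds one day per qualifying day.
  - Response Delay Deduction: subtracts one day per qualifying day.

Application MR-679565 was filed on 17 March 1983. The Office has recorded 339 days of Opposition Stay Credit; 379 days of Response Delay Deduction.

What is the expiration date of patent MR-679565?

Base term: filing date + 17 years → 17 March 2000.
Opposition Stay Credit: +339 days → 19 February 2001.
Response Delay Deduction: −379 days → 6 February 2000.

2000-02-06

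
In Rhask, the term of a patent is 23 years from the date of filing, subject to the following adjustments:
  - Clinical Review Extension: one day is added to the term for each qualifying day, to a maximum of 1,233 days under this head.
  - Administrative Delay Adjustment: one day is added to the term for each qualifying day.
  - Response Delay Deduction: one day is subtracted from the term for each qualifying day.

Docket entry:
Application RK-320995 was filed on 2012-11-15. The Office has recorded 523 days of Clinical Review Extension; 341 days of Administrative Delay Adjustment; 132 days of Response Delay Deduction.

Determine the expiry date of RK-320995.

2037-11-16

Base term: filing date + 23 years → 15 November 2035.
Clinical Review Extension: 523 days (within the 1233-day cap) → +523 days → 21 April 2037.
Administrative Delay Adjustment: +341 days → 28 March 2038.
Response Delay Deduction: −132 days → 16 November 2037.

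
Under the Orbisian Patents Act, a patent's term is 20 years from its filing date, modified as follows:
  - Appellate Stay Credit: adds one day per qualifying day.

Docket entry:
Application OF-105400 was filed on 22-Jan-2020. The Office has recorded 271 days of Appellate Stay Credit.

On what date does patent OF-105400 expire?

2040-10-19

Base term: filing date + 20 years → 22 January 2040.
Appellate Stay Credit: +271 days → 19 October 2040.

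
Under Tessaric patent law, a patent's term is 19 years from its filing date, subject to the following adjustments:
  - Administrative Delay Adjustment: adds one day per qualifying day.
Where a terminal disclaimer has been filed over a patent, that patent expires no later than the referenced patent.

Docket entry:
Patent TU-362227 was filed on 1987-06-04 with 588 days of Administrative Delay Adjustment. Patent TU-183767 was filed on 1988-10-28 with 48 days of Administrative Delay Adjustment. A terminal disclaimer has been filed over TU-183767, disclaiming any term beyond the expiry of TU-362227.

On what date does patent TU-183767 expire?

Natural term of TU-183767:
  Base: filing + 19 years → 28 October 2007.
  Administrative Delay Adjustment: +48 days → 15 December 2007.
Expiry of referenced patent TU-362227:
  Base: filing + 19 years → 4 June 2006.
  Administrative Delay Adjustment: +588 days → 13 January 2008.
Terminal disclaimer: TU-183767 expires on the earlier of 15 December 2007 and 13 January 2008.

2007-12-15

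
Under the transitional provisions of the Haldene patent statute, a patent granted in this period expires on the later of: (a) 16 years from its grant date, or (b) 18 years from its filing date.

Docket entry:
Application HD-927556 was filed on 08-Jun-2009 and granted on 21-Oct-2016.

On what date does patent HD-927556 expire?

(a) grant + 16 years → 21 October 2032.
(b) filing + 18 years → 8 June 2027.
Later of the two: 21 October 2032.

October 21, 2032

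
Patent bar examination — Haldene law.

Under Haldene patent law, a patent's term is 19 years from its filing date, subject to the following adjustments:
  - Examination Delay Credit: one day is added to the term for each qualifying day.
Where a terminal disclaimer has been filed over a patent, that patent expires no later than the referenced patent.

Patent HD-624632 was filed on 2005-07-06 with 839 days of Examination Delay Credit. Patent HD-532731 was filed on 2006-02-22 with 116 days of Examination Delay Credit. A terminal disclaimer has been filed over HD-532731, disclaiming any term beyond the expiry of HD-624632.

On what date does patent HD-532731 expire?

Natural term of HD-532731:
  Base: filing + 19 years → 22 February 2025.
  Examination Delay Credit: +116 days → 18 June 2025.
Expiry of referenced patent HD-624632:
  Base: filing + 19 years → 6 July 2024.
  Examination Delay Credit: +839 days → 23 October 2026.
Terminal disclaimer: HD-532731 expires on the earlier of 18 June 2025 and 23 October 2026.

June 18, 2025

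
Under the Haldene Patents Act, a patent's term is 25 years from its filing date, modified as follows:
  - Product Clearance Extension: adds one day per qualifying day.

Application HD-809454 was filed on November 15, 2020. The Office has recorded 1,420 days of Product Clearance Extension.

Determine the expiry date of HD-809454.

Base term: filing date + 25 years → 15 November 2045.
Product Clearance Extension: +1420 days → 5 October 2049.

2049-10-05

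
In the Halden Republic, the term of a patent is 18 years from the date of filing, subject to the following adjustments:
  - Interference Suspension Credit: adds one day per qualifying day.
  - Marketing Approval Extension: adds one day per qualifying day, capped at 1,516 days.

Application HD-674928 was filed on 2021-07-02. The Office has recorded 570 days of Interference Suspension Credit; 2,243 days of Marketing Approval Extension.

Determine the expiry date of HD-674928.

Base term: filing date + 18 years → 2 July 2039.
Interference Suspension Credit: +570 days → 22 January 2041.
Marketing Approval Extension: 2243 days claimed exceeds the 1516-day cap, so +1516 days → 18 March 2045.

March 18, 2045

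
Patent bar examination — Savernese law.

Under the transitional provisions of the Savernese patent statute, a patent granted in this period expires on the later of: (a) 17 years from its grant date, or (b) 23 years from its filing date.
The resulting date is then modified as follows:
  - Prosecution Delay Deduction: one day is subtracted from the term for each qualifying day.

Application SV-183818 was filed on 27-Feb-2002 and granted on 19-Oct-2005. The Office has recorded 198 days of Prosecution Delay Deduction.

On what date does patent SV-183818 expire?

(a) grant + 17 years → 19 October 2022.
(b) filing + 23 years → 27 February 2025.
Later of the two: 27 February 2025.
Prosecution Delay Deduction: −198 days → 13 August 2024.

August 13, 2024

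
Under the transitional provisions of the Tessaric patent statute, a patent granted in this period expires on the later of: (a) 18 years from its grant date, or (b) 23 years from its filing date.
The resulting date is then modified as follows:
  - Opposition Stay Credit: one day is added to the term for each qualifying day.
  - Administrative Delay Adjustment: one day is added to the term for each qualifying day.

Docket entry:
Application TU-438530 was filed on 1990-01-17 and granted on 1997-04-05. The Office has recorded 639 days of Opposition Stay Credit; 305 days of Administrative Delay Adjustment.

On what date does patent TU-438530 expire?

(a) grant + 18 years → 5 April 2015.
(b) filing + 23 years → 17 January 2013.
Later of the two: 5 April 2015.
Opposition Stay Credit: +639 days → 3 January 2017.
Administrative Delay Adjustment: +305 days → 4 November 2017.

November 4, 2017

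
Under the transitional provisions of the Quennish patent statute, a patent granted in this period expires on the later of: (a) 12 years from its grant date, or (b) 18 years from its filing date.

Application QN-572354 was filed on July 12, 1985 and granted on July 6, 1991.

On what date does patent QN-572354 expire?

July 12, 2003

(a) grant + 12 years → 6 July 2003.
(b) filing + 18 years → 12 July 2003.
Later of the two: 12 July 2003.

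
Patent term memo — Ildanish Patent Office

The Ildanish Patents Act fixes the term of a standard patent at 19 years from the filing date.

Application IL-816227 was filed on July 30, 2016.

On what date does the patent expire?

July 30, 2035

Filing date + 19 years → 30 July 2035.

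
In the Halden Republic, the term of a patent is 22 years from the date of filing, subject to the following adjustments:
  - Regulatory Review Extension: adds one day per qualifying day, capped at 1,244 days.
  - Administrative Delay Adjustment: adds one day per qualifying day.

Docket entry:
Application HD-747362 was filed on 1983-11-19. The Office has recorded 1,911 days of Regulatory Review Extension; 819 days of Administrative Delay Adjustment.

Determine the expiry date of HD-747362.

Base term: filing date + 22 years → 19 November 2005.
Regulatory Review Extension: 1911 days claimed exceeds the 1244-day cap, so +1244 days → 16 April 2009.
Administrative Delay Adjustment: +819 days → 14 July 2011.

2011-07-14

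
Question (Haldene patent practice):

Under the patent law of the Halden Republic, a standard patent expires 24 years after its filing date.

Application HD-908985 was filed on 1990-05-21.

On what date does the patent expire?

Filing date + 24 years → 21 May 2014.

2014-05-21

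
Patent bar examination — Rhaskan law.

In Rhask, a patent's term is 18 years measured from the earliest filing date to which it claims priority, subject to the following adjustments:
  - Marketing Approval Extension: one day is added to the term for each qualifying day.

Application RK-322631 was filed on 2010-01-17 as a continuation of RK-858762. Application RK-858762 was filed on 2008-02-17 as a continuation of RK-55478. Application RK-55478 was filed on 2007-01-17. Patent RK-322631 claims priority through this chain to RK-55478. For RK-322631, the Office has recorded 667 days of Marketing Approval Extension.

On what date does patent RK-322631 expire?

November 15, 2026

Earliest priority filing: 17 January 2007.
Base term: 17 January 2007 + 18 years → 17 January 2025.
Marketing Approval Extension: +667 days → 15 November 2026.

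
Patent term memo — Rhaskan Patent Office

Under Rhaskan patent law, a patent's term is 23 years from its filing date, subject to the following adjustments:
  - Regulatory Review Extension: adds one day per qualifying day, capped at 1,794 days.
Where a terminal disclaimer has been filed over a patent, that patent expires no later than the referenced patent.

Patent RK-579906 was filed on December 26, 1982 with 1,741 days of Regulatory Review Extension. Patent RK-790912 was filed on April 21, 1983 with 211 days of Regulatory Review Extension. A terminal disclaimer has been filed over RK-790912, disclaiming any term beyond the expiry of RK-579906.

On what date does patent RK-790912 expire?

2006-11-18

Natural term of RK-790912:
  Base: filing + 23 years → 21 April 2006.
  Regulatory Review Extension: 211 days (within the 1794-day cap) → +211 days → 18 November 2006.
Expiry of referenced patent RK-579906:
  Base: filing + 23 years → 26 December 2005.
  Regulatory Review Extension: 1741 days (within the 1794-day cap) → +1741 days → 2 October 2010.
Terminal disclaimer: RK-790912 expires on the earlier of 18 November 2006 and 2 October 2010.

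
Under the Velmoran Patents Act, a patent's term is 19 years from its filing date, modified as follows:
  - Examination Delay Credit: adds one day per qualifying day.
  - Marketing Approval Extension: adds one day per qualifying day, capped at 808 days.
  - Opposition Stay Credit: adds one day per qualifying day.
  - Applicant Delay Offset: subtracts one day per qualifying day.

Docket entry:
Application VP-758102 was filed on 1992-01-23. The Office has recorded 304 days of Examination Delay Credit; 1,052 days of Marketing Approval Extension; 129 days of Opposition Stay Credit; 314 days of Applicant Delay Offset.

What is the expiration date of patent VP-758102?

2013-08-07

Base term: filing date + 19 years → 23 January 2011.
Examination Delay Credit: +304 days → 23 November 2011.
Marketing Approval Extension: 1052 days claimed exceeds the 808-day cap, so +808 days → 8 February 2014.
Opposition Stay Credit: +129 days → 17 June 2014.
Applicant Delay Offset: −314 days → 7 August 2013.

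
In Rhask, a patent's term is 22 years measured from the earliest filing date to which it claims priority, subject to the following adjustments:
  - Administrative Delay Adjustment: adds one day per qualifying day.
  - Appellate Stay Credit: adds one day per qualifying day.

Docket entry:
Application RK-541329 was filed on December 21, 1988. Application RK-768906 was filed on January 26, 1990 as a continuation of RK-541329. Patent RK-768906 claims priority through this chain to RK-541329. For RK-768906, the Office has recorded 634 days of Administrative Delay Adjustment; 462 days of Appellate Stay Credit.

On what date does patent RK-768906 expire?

December 21, 2013

Earliest priority filing: 21 December 1988.
Base term: 21 December 1988 + 22 years → 21 December 2010.
Administrative Delay Adjustment: +634 days → 15 September 2012.
Appellate Stay Credit: +462 days → 21 December 2013.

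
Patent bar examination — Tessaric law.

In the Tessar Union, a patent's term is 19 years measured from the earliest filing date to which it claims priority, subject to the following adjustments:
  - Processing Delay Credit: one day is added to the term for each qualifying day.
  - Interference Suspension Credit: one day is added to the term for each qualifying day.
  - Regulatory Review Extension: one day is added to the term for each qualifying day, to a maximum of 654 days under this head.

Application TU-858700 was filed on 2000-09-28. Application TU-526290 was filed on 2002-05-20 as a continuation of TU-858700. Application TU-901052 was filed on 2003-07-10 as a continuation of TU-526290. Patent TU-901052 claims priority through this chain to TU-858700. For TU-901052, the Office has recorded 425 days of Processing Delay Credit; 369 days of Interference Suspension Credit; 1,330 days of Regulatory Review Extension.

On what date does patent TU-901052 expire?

September 15, 2023

Earliest priority filing: 28 September 2000.
Base term: 28 September 2000 + 19 years → 28 September 2019.
Processing Delay Credit: +425 days → 26 November 2020.
Interference Suspension Credit: +369 days → 30 November 2021.
Regulatory Review Extension: 1330 days claimed exceeds the 654-day cap, so +654 days → 15 September 2023.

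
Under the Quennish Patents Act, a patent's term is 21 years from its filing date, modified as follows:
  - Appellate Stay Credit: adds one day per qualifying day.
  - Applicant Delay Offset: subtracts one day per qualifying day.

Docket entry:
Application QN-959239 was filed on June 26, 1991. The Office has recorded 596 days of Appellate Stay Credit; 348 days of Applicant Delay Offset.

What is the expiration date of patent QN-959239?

March 1, 2013

Base term: filing date + 21 years → 26 June 2012.
Appellate Stay Credit: +596 days → 12 February 2014.
Applicant Delay Offset: −348 days → 1 March 2013.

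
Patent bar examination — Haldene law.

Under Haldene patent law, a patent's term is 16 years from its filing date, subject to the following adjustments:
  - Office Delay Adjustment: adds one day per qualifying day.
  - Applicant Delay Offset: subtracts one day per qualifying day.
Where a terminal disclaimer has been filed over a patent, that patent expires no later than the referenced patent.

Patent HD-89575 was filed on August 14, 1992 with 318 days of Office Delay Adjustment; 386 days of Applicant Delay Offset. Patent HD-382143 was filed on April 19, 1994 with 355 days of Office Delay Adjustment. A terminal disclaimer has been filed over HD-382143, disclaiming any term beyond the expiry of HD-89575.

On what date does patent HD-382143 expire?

Natural term of HD-382143:
  Base: filing + 16 years → 19 April 2010.
  Office Delay Adjustment: +355 days → 9 April 2011.
Expiry of referenced patent HD-89575:
  Base: filing + 16 years → 14 August 2008.
  Office Delay Adjustment: +318 days → 28 June 2009.
  Applicant Delay Offset: −386 days → 7 June 2008.
Terminal disclaimer: HD-382143 expires on the earlier of 9 April 2011 and 7 June 2008.

2008-06-07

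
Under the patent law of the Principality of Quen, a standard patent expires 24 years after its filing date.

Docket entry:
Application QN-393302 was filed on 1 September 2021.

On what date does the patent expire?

2045-09-01

Filing date + 24 years → 1 September 2045.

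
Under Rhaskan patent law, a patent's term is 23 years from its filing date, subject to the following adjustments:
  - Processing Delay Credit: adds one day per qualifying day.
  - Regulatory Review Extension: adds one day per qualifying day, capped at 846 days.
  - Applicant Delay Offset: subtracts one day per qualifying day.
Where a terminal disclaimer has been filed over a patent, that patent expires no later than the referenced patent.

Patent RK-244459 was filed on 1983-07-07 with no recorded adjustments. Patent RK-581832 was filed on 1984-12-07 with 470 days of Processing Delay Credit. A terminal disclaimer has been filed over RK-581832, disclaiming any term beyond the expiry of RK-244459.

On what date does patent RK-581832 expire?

Natural term of RK-581832:
  Base: filing + 23 years → 7 December 2007.
  Processing Delay Credit: +470 days → 21 March 2009.
Expiry of referenced patent RK-244459:
  Base: filing + 23 years → 7 July 2006.
Terminal disclaimer: RK-581832 expires on the earlier of 21 March 2009 and 7 July 2006.

July 7, 2006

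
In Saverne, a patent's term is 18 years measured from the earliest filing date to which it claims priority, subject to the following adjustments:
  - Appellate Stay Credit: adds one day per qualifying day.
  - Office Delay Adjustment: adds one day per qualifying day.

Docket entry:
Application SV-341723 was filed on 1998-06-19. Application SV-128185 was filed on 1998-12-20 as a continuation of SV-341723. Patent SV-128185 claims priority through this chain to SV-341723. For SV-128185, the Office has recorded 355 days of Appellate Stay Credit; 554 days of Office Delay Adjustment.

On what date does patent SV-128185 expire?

December 15, 2018

Earliest priority filing: 19 June 1998.
Base term: 19 June 1998 + 18 years → 19 June 2016.
Appellate Stay Credit: +355 days → 9 June 2017.
Office Delay Adjustment: +554 days → 15 December 2018.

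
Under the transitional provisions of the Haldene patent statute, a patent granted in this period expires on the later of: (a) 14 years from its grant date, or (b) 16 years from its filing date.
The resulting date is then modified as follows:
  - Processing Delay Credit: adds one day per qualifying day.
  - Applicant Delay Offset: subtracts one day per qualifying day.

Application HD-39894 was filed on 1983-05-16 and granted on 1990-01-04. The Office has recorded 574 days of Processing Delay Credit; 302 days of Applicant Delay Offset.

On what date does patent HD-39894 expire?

October 2, 2004

(a) grant + 14 years → 4 January 2004.
(b) filing + 16 years → 16 May 1999.
Later of the two: 4 January 2004.
Processing Delay Credit: +574 days → 31 July 2005.
Applicant Delay Offset: −302 days → 2 October 2004.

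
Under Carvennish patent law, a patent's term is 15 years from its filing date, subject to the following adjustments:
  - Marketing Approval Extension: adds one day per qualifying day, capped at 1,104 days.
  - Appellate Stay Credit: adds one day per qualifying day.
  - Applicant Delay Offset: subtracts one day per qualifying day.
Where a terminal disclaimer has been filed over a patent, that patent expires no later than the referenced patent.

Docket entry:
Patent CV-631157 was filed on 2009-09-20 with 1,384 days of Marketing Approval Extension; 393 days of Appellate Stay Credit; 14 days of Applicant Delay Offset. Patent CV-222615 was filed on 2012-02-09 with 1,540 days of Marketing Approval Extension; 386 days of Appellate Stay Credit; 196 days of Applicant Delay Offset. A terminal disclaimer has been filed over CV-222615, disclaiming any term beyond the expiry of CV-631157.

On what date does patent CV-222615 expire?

October 12, 2028

Natural term of CV-222615:
  Base: filing + 15 years → 9 February 2027.
  Marketing Approval Extension: 1540 days claimed exceeds the 1104-day cap, so +1104 days → 17 February 2030.
  Appellate Stay Credit: +386 days → 10 March 2031.
  Applicant Delay Offset: −196 days → 26 August 2030.
Expiry of referenced patent CV-631157:
  Base: filing + 15 years → 20 September 2024.
  Marketing Approval Extension: 1384 days claimed exceeds the 1104-day cap, so +1104 days → 29 September 2027.
  Appellate Stay Credit: +393 days → 26 October 2028.
  Applicant Delay Offset: −14 days → 12 October 2028.
Terminal disclaimer: CV-222615 expires on the earlier of 26 August 2030 and 12 October 2028.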